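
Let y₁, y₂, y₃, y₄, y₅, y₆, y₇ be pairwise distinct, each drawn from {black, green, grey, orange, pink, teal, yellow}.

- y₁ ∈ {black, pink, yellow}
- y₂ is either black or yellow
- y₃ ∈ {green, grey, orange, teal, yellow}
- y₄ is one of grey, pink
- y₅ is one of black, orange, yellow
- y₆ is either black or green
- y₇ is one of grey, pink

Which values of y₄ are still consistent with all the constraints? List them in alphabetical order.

grey, pink

The 7 variables draw from only 7 values {black, green, grey, orange, pink, teal, yellow}, so each is used; only y₃ can be teal, hence y₃ = teal.
Among the 6 still-open variables, green fits only y₆ (and all 6 values in {black, green, grey, orange, pink, yellow} must be used), so y₆ = green.
The 5 still-open variables together cover exactly {black, grey, orange, pink, yellow} — 5 values for 5 variables — and orange appears only in y₅'s list, so y₅ = orange.
y₄ and y₇ between them cover only {grey, pink} — a naked pair. Remove those values from y₁.
No further eliminations apply; y₄ can still be any of grey, pink.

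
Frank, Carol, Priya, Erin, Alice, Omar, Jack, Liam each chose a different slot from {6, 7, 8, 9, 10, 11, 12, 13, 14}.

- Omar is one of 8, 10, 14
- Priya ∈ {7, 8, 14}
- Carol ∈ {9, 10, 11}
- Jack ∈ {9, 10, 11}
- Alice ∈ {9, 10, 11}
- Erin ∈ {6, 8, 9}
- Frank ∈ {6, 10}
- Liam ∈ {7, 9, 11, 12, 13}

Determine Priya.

7

Carol, Alice, Jack share exactly the 3 values {9, 10, 11}; by pigeonhole those values go to them, so strike 9, 10, 11 from Frank, Erin, Omar, Liam.
Frank must be 6 (only option left). So Erin can't be 6.
That leaves Erin = 8. Strike 8 from Priya, Omar.
Omar's domain is down to {14}, so Omar = 14. Eliminate 14 elsewhere: Priya.
So Priya = 7.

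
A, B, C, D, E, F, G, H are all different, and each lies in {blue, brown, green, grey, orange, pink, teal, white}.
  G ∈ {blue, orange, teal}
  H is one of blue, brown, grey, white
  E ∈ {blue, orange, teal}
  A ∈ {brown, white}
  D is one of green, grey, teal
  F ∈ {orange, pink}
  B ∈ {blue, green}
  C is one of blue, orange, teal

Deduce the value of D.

grey

The 8 variables draw from only 8 values {blue, brown, green, grey, orange, pink, teal, white}, so each is used; only F can be pink, hence F = pink.
The 3 variables C, E, G are confined to {blue, orange, teal}, which locks those values in; drop them from B, D, H.
That leaves B = green. Strike green from D.
So D = grey.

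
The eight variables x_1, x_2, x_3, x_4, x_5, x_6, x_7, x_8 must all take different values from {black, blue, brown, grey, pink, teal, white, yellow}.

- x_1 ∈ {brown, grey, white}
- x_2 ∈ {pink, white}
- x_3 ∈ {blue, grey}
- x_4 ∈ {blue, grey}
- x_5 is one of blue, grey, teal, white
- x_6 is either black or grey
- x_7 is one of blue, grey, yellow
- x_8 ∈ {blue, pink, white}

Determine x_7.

yellow

The 8 variables together cover exactly {black, blue, brown, grey, pink, teal, white, yellow} — 8 values for 8 variables — and black appears only in x_6's list, so x_6 = black.
The 7 still-open variables together cover exactly {blue, brown, grey, pink, teal, white, yellow} — 7 values for 7 variables — and brown appears only in x_1's list, so x_1 = brown.
The 6 still-open variables draw from only 6 values {blue, grey, pink, teal, white, yellow}, so each is used; only x_5 can be teal, hence x_5 = teal.
The 5 still-open variables together cover exactly {blue, grey, pink, white, yellow} — 5 values for 5 variables — and yellow appears only in x_7's list, so x_7 = yellow.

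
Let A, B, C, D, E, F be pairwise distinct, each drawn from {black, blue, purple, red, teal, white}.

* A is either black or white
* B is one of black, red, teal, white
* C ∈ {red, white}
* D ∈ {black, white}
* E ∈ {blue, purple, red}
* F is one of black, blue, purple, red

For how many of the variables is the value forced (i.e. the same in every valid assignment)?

2

The 6 variables draw from only 6 values {black, blue, purple, red, teal, white}, so each is used; only B can be teal, hence B = teal.
A and D share exactly the 2 values {black, white}; by pigeonhole those values go to them, so strike black, white from C, F.
C's domain is down to {red}, so C = red. So E, F can't be red.
Determined: B=teal, C=red. The other variables each still have more than one consistent value. That makes 2.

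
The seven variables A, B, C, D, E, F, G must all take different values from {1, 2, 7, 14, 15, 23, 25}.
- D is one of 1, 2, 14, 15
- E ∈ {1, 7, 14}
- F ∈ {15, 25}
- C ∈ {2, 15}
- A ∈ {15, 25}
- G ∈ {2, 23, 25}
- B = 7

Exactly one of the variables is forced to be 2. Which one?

C

B's domain is down to {7}, so B = 7. Eliminate 7 elsewhere: E.
Among the 6 still-open variables, 23 fits only G (and all 6 values in {1, 2, 14, 15, 23, 25} must be used), so G = 23.
The 2 variables A and F are confined to {15, 25}, which locks those values in; drop them from C, D.
So 2 goes to C.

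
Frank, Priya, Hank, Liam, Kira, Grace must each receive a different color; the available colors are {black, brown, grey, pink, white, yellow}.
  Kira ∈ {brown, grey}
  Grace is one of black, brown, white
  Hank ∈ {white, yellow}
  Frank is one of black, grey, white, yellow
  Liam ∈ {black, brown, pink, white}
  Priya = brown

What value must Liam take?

pink

Priya's domain is down to {brown}, so Priya = brown. Strike brown from Liam, Kira, Grace.
Kira's domain is down to {grey}, so Kira = grey. Strike grey from Frank.
The 4 still-open variables together cover exactly {black, pink, white, yellow} — 4 values for 4 variables — and pink appears only in Liam's list, so Liam = pink.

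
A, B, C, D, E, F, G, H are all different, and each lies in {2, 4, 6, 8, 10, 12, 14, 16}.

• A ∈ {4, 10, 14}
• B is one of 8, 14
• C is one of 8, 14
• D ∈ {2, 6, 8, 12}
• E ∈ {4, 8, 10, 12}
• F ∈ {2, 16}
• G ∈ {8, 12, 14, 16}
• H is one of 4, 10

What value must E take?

12

The 8 variables together cover exactly {2, 4, 6, 8, 10, 12, 14, 16} — 8 values for 8 variables — and 6 appears only in D's list, so D = 6.
Among the 7 still-open variables, 2 fits only F (and all 7 values in {2, 4, 8, 10, 12, 14, 16} must be used), so F = 2.
The 6 still-open variables draw from only 6 values {4, 8, 10, 12, 14, 16}, so each is used; only G can be 16, hence G = 16.
The 5 still-open variables together cover exactly {4, 8, 10, 12, 14} — 5 values for 5 variables — and 12 appears only in E's list, so E = 12.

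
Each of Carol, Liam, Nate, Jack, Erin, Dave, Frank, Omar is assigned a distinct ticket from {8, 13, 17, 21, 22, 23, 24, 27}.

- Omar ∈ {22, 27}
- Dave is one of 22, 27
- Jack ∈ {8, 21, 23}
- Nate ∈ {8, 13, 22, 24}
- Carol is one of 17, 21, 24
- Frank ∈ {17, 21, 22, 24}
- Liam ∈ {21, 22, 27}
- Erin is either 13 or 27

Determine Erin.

The 8 variables draw from only 8 values {8, 13, 17, 21, 22, 23, 24, 27}, so each is used; only Jack can be 23, hence Jack = 23.
The 7 still-open variables draw from only 7 values {8, 13, 17, 21, 22, 24, 27}, so each is used; only Nate can be 8, hence Nate = 8.
The 6 still-open variables draw from only 6 values {13, 17, 21, 22, 24, 27}, so each is used; only Erin can be 13, hence Erin = 13.

13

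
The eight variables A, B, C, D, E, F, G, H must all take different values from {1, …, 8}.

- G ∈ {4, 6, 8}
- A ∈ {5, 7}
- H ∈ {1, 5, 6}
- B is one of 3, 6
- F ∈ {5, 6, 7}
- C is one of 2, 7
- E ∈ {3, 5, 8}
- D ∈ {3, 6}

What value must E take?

8

Among the 8 variables, 1 fits only H (and all 8 values in {1, 2, 3, 4, 5, 6, 7, 8} must be used), so H = 1.
Among the 7 still-open variables, 2 fits only C (and all 7 values in {2, 3, 4, 5, 6, 7, 8} must be used), so C = 2.
The 6 still-open variables together cover exactly {3, 4, 5, 6, 7, 8} — 6 values for 6 variables — and 4 appears only in G's list, so G = 4.
The 5 still-open variables draw from only 5 values {3, 5, 6, 7, 8}, so each is used; only E can be 8, hence E = 8.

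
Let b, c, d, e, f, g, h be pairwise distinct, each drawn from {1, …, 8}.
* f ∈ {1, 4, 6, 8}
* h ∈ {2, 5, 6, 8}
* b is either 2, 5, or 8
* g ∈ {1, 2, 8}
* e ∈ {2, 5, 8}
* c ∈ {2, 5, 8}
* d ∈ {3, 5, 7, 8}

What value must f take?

4

The 3 variables b, c, e are confined to {2, 5, 8}, which locks those values in; drop them from d, f, g, h.
That leaves g = 1. Strike 1 from f.
h's domain is down to {6}, so h = 6. Eliminate 6 elsewhere: f.
So f = 4.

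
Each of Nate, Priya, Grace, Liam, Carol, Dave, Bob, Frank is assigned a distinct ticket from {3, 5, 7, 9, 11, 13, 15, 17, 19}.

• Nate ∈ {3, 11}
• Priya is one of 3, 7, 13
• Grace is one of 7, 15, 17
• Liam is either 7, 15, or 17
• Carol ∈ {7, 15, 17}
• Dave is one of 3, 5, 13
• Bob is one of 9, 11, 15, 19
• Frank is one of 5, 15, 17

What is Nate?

11

Grace, Liam, Carol share exactly the 3 values {7, 15, 17}; by pigeonhole those values go to them, so strike 7, 15, 17 from Priya, Bob, Frank.
Frank has just one choice, so Frank = 5. Remove 5 from Dave.
Priya and Dave between them cover only {3, 13} — a naked pair. Remove those values from Nate.
So Nate = 11.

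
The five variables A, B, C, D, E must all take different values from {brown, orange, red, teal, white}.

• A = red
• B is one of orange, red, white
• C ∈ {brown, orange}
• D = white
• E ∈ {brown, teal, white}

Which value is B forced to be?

A's domain is down to {red}, so A = red. Remove red from B.
D has just one choice, so D = white. So B, E can't be white.
So B = orange.

orange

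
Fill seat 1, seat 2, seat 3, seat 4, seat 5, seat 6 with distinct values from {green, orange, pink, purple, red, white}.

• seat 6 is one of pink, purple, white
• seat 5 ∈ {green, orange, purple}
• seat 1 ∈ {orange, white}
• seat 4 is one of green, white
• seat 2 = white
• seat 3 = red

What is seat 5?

purple

seat 2 must be white (only option left). So seat 1, seat 4, seat 6 can't be white.
seat 3's domain is down to {red}, so seat 3 = red.
seat 4 has just one choice, so seat 4 = green. Eliminate green elsewhere: seat 5.
seat 1's domain is down to {orange}, so seat 1 = orange. So seat 5 can't be orange.
So seat 5 = purple.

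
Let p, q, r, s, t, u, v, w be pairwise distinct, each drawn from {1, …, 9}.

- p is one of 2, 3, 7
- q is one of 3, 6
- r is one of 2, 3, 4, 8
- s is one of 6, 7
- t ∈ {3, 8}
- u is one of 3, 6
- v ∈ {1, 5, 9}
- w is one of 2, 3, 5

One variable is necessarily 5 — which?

w

q and u between them cover only {3, 6} — a naked pair. Remove those values from p, r, s, t, w.
s's domain is down to {7}, so s = 7. Strike 7 from p.
t must be 8 (only option left). Eliminate 8 elsewhere: r.
p must be 2 (only option left). So r, w can't be 2.
So 5 goes to w.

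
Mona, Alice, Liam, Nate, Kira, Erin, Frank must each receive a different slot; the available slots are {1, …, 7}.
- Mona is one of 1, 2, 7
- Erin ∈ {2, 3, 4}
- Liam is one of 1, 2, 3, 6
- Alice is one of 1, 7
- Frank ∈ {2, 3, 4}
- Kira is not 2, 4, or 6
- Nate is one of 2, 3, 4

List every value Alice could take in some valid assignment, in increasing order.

1, 7

The 7 variables together cover exactly {1, 2, 3, 4, 5, 6, 7} — 7 values for 7 variables — and 5 appears only in Kira's list, so Kira = 5.
The 6 still-open variables together cover exactly {1, 2, 3, 4, 6, 7} — 6 values for 6 variables — and 6 appears only in Liam's list, so Liam = 6.
Nate, Erin, Frank between them cover only {2, 3, 4} — a naked triple. Remove those values from Mona.
No further eliminations apply; Alice can still be any of 1, 7.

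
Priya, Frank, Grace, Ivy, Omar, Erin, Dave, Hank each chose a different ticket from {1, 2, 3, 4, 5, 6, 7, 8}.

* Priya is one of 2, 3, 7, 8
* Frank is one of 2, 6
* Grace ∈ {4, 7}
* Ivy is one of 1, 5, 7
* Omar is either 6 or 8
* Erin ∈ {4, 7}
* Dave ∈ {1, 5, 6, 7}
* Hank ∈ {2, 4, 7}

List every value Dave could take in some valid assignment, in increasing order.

Among the 8 variables, 3 fits only Priya (and all 8 values in {1, 2, 3, 4, 5, 6, 7, 8} must be used), so Priya = 3.
The 7 still-open variables draw from only 7 values {1, 2, 4, 5, 6, 7, 8}, so each is used; only Omar can be 8, hence Omar = 8.
The 2 variables Grace and Erin are confined to {4, 7}, which locks those values in; drop them from Ivy, Dave, Hank.
Hank must be 2 (only option left). Remove 2 from Frank.
That leaves Frank = 6. Eliminate 6 elsewhere: Dave.
No further eliminations apply; Dave can still be any of 1, 5.

1, 5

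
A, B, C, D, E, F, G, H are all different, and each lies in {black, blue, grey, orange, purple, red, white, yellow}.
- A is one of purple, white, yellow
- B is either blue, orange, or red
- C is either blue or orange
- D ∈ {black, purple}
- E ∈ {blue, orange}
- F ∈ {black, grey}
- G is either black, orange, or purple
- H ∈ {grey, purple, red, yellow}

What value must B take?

Among the 8 variables, white fits only A (and all 8 values in {black, blue, grey, orange, purple, red, white, yellow} must be used), so A = white.
The 7 still-open variables together cover exactly {black, blue, grey, orange, purple, red, yellow} — 7 values for 7 variables — and yellow appears only in H's list, so H = yellow.
The 6 still-open variables draw from only 6 values {black, blue, grey, orange, purple, red}, so each is used; only F can be grey, hence F = grey.
The 5 still-open variables draw from only 5 values {black, blue, orange, purple, red}, so each is used; only B can be red, hence B = red.

red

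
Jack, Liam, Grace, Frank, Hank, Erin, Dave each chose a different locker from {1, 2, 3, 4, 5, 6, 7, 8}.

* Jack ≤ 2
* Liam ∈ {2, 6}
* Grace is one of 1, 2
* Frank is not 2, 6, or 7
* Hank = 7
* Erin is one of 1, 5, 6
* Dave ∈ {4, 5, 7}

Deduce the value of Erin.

Hank must be 7 (only option left). Remove 7 from Dave.
Jack and Grace share exactly the 2 values {1, 2}; by pigeonhole those values go to them, so strike 1, 2 from Liam, Frank, Erin.
Liam must be 6 (only option left). So Erin can't be 6.
So Erin = 5.

5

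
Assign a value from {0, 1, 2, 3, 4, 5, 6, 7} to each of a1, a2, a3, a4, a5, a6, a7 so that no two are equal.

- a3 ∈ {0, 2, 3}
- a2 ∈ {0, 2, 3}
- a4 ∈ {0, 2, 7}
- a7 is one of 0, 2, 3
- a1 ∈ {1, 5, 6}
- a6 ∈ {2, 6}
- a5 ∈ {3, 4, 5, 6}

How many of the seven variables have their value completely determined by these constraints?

a2, a3, a7 share exactly the 3 values {0, 2, 3}; by pigeonhole those values go to them, so strike 0, 2, 3 from a4, a5, a6.
That leaves a4 = 7.
a6 must be 6 (only option left). Eliminate 6 elsewhere: a1, a5.
Determined: a4=7, a6=6. The other variables each still have more than one consistent value. That makes 2.

2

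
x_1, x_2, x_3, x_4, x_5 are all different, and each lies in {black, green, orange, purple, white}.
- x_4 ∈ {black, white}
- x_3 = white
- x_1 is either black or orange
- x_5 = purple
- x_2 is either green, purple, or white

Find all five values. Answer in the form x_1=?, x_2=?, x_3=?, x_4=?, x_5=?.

x_3's domain is down to {white}, so x_3 = white. Remove white from x_2, x_4.
That leaves x_4 = black. Remove black from x_1.
x_5 has just one choice, so x_5 = purple. Strike purple from x_2.
That leaves x_1 = orange.
That leaves x_2 = green.

x_1=orange, x_2=green, x_3=white, x_4=black, x_5=purple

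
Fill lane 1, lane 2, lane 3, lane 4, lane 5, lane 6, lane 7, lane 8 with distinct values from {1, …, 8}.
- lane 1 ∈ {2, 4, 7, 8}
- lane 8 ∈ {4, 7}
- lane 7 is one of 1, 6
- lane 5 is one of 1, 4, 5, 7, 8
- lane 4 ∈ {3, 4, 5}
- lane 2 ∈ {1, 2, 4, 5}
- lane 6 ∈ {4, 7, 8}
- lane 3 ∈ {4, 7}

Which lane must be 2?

lane 1

The 8 variables draw from only 8 values {1, 2, 3, 4, 5, 6, 7, 8}, so each is used; only lane 4 can be 3, hence lane 4 = 3.
The 7 still-open variables draw from only 7 values {1, 2, 4, 5, 6, 7, 8}, so each is used; only lane 7 can be 6, hence lane 7 = 6.
The 2 variables lane 3 and lane 8 are confined to {4, 7}, which locks those values in; drop them from lane 1, lane 2, lane 5, lane 6.
lane 6 must be 8 (only option left). So lane 1, lane 5 can't be 8.
So 2 goes to lane 1.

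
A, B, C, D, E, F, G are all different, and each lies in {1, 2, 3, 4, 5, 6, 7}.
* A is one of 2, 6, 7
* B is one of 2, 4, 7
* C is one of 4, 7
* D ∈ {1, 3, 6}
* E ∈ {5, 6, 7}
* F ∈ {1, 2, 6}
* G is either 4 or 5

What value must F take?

The 7 variables draw from only 7 values {1, 2, 3, 4, 5, 6, 7}, so each is used; only D can be 3, hence D = 3.
The 6 still-open variables draw from only 6 values {1, 2, 4, 5, 6, 7}, so each is used; only F can be 1, hence F = 1.

1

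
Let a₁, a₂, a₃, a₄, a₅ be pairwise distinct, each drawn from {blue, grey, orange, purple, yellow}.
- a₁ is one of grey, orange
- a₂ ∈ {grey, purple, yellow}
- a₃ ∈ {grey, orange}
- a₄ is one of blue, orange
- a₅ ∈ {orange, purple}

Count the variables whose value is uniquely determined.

The 5 variables draw from only 5 values {blue, grey, orange, purple, yellow}, so each is used; only a₄ can be blue, hence a₄ = blue.
The 4 still-open variables together cover exactly {grey, orange, purple, yellow} — 4 values for 4 variables — and yellow appears only in a₂'s list, so a₂ = yellow.
Among the 3 still-open variables, purple fits only a₅ (and all 3 values in {grey, orange, purple} must be used), so a₅ = purple.
Determined: a₂=yellow, a₄=blue, a₅=purple. The other variables each still have more than one consistent value. That makes 3.

3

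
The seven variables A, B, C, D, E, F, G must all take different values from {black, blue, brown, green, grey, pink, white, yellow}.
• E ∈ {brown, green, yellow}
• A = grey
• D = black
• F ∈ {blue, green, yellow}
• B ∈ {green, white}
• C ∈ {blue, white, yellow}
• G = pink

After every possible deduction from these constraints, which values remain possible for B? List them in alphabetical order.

green, white

A's domain is down to {grey}, so A = grey.
D's domain is down to {black}, so D = black.
G's domain is down to {pink}, so G = pink.
No further eliminations apply; B can still be any of green, white.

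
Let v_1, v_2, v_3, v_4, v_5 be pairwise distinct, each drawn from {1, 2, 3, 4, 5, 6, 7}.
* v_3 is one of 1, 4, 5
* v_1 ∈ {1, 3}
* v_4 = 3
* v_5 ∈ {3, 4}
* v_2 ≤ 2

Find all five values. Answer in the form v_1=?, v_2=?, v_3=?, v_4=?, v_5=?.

v_4 must be 3 (only option left). Eliminate 3 elsewhere: v_1, v_5.
That leaves v_5 = 4. Eliminate 4 elsewhere: v_3.
v_1 must be 1 (only option left). Strike 1 from v_2, v_3.
That leaves v_2 = 2.
v_3 has just one choice, so v_3 = 5.

v_1=1, v_2=2, v_3=5, v_4=3, v_5=4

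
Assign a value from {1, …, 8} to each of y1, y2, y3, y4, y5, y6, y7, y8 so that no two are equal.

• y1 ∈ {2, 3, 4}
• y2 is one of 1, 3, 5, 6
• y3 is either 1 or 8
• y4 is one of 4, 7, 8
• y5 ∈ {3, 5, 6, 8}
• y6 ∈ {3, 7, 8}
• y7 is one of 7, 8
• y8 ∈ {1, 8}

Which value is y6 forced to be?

3

The 8 variables draw from only 8 values {1, 2, 3, 4, 5, 6, 7, 8}, so each is used; only y1 can be 2, hence y1 = 2.
The 7 still-open variables draw from only 7 values {1, 3, 4, 5, 6, 7, 8}, so each is used; only y4 can be 4, hence y4 = 4.
The 2 variables y3 and y8 are confined to {1, 8}, which locks those values in; drop them from y2, y5, y6, y7.
y7 has just one choice, so y7 = 7. So y6 can't be 7.
So y6 = 3.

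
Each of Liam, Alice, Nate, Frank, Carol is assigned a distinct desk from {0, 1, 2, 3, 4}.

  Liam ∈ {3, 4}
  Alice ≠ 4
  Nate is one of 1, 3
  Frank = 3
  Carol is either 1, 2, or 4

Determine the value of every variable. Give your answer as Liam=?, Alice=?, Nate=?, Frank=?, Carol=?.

Liam=4, Alice=0, Nate=1, Frank=3, Carol=2

Frank has just one choice, so Frank = 3. Strike 3 from Liam, Alice, Nate.
That leaves Liam = 4. Strike 4 from Carol.
Nate must be 1 (only option left). So Alice, Carol can't be 1.
Carol must be 2 (only option left). Remove 2 from Alice.
That leaves Alice = 0.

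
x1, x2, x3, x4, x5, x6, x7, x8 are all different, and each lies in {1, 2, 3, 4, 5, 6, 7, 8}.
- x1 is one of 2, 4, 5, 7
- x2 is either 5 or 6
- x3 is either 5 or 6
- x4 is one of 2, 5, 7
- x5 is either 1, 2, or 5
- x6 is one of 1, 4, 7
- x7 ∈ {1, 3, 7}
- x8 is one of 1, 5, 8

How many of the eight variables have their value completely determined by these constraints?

The 8 variables together cover exactly {1, 2, 3, 4, 5, 6, 7, 8} — 8 values for 8 variables — and 3 appears only in x7's list, so x7 = 3.
The 7 still-open variables together cover exactly {1, 2, 4, 5, 6, 7, 8} — 7 values for 7 variables — and 8 appears only in x8's list, so x8 = 8.
The 2 variables x2 and x3 are confined to {5, 6}, which locks those values in; drop them from x1, x4, x5.
Determined: x7=3, x8=8. The other variables each still have more than one consistent value. That makes 2.

2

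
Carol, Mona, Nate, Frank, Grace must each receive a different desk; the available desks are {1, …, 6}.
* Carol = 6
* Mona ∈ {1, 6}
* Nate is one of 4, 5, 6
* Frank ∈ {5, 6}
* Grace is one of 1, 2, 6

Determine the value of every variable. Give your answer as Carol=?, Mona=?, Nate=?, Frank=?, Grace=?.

Carol's domain is down to {6}, so Carol = 6. So Mona, Nate, Frank, Grace can't be 6.
That leaves Mona = 1. So Grace can't be 1.
That leaves Frank = 5. So Nate can't be 5.
Grace has just one choice, so Grace = 2.
Nate has just one choice, so Nate = 4.

Carol=6, Mona=1, Nate=4, Frank=5, Grace=2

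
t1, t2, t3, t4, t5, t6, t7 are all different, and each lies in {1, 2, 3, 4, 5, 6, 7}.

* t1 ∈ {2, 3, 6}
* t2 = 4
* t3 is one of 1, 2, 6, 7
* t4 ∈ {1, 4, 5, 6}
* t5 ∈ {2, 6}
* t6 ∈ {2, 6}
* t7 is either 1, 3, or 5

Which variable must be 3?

t2 has just one choice, so t2 = 4. Remove 4 from t4.
The 6 still-open variables together cover exactly {1, 2, 3, 5, 6, 7} — 6 values for 6 variables — and 7 appears only in t3's list, so t3 = 7.
The 2 variables t5 and t6 are confined to {2, 6}, which locks those values in; drop them from t1, t4.
So 3 goes to t1.

t1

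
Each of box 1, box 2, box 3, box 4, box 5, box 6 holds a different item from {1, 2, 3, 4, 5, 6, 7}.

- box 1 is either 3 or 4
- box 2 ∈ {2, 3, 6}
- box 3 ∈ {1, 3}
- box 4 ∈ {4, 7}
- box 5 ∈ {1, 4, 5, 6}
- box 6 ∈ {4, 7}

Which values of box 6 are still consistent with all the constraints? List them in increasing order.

4, 7

The 2 variables box 4 and box 6 are confined to {4, 7}, which locks those values in; drop them from box 1, box 5.
box 1 must be 3 (only option left). Strike 3 from box 2, box 3.
That leaves box 3 = 1. So box 5 can't be 1.
No further eliminations apply; box 6 can still be any of 4, 7.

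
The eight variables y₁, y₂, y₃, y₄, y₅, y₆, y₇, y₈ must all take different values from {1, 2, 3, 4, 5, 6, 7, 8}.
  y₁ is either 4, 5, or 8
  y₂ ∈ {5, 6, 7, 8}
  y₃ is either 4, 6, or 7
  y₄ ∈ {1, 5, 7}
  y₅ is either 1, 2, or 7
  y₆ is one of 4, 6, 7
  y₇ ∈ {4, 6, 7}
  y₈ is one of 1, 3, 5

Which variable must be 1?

y₄

Among the 8 variables, 2 fits only y₅ (and all 8 values in {1, 2, 3, 4, 5, 6, 7, 8} must be used), so y₅ = 2.
Among the 7 still-open variables, 3 fits only y₈ (and all 7 values in {1, 3, 4, 5, 6, 7, 8} must be used), so y₈ = 3.
The 6 still-open variables draw from only 6 values {1, 4, 5, 6, 7, 8}, so each is used; only y₄ can be 1, hence y₄ = 1.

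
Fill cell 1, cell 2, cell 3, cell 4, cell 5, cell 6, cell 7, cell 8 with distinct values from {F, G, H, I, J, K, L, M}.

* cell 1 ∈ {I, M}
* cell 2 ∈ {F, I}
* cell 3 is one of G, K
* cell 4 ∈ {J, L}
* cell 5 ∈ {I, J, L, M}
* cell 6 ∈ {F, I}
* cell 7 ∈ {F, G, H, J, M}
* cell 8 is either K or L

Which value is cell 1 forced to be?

M

Among the 8 variables, H fits only cell 7 (and all 8 values in {F, G, H, I, J, K, L, M} must be used), so cell 7 = H.
The 7 still-open variables together cover exactly {F, G, I, J, K, L, M} — 7 values for 7 variables — and G appears only in cell 3's list, so cell 3 = G.
The 6 still-open variables together cover exactly {F, I, J, K, L, M} — 6 values for 6 variables — and K appears only in cell 8's list, so cell 8 = K.
cell 2 and cell 6 between them cover only {F, I} — a naked pair. Remove those values from cell 1, cell 5.
So cell 1 = M.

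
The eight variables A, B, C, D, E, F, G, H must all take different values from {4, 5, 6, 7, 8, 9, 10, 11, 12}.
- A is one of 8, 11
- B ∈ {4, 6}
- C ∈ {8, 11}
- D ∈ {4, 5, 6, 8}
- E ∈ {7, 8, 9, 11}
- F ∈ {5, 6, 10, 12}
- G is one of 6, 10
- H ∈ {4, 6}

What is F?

12

A and C between them cover only {8, 11} — a naked pair. Remove those values from D, E.
B and H between them cover only {4, 6} — a naked pair. Remove those values from D, F, G.
D has just one choice, so D = 5. So F can't be 5.
That leaves G = 10. So F can't be 10.
So F = 12.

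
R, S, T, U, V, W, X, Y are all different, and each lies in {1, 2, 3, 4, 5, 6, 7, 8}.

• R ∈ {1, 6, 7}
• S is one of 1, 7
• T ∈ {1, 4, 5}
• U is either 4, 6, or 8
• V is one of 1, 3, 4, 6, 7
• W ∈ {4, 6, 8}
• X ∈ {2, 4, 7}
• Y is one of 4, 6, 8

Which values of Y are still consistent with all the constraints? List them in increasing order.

The 8 variables draw from only 8 values {1, 2, 3, 4, 5, 6, 7, 8}, so each is used; only X can be 2, hence X = 2.
Among the 7 still-open variables, 3 fits only V (and all 7 values in {1, 3, 4, 5, 6, 7, 8} must be used), so V = 3.
Among the 6 still-open variables, 5 fits only T (and all 6 values in {1, 4, 5, 6, 7, 8} must be used), so T = 5.
U, W, Y between them cover only {4, 6, 8} — a naked triple. Remove those values from R.
No further eliminations apply; Y can still be any of 4, 6, 8.

4, 6, 8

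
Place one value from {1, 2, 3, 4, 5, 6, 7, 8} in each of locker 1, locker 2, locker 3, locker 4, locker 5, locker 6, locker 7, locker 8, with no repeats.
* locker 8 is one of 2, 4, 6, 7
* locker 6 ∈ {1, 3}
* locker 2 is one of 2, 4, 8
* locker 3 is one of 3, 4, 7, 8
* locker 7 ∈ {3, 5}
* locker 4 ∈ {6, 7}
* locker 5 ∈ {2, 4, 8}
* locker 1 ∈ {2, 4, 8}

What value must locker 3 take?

3

The 8 variables draw from only 8 values {1, 2, 3, 4, 5, 6, 7, 8}, so each is used; only locker 6 can be 1, hence locker 6 = 1.
Among the 7 still-open variables, 5 fits only locker 7 (and all 7 values in {2, 3, 4, 5, 6, 7, 8} must be used), so locker 7 = 5.
The 6 still-open variables together cover exactly {2, 3, 4, 6, 7, 8} — 6 values for 6 variables — and 3 appears only in locker 3's list, so locker 3 = 3.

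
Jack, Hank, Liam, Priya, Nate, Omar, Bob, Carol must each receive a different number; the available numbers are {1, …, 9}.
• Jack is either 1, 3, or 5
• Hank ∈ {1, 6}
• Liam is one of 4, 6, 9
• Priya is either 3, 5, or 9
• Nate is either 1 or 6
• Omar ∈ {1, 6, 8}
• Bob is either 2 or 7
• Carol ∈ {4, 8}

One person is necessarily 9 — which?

Liam

Hank and Nate between them cover only {1, 6} — a naked pair. Remove those values from Jack, Liam, Omar.
Omar must be 8 (only option left). So Carol can't be 8.
Carol has just one choice, so Carol = 4. Strike 4 from Liam.
So 9 goes to Liam.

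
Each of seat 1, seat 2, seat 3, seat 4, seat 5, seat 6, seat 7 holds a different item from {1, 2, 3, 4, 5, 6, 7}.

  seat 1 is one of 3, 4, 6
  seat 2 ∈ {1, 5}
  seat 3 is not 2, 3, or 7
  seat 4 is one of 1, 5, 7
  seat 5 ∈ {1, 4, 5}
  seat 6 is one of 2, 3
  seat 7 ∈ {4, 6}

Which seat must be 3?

The 7 variables together cover exactly {1, 2, 3, 4, 5, 6, 7} — 7 values for 7 variables — and 2 appears only in seat 6's list, so seat 6 = 2.
The 6 still-open variables draw from only 6 values {1, 3, 4, 5, 6, 7}, so each is used; only seat 1 can be 3, hence seat 1 = 3.

seat 1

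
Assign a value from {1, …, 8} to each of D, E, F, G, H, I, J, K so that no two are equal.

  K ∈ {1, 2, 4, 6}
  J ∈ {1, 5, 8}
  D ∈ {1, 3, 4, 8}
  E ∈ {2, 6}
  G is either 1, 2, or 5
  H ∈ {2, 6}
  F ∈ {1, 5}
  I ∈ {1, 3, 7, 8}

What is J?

8

The 8 variables draw from only 8 values {1, 2, 3, 4, 5, 6, 7, 8}, so each is used; only I can be 7, hence I = 7.
The 7 still-open variables draw from only 7 values {1, 2, 3, 4, 5, 6, 8}, so each is used; only D can be 3, hence D = 3.
The 6 still-open variables draw from only 6 values {1, 2, 4, 5, 6, 8}, so each is used; only K can be 4, hence K = 4.
Among the 5 still-open variables, 8 fits only J (and all 5 values in {1, 2, 5, 6, 8} must be used), so J = 8.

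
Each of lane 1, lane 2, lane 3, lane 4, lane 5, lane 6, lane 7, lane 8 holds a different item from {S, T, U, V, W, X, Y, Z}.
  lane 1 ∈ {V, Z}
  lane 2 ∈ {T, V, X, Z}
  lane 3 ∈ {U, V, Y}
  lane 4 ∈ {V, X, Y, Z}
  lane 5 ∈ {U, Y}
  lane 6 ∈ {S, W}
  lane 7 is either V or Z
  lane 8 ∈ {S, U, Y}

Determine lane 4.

X

The 8 variables draw from only 8 values {S, T, U, V, W, X, Y, Z}, so each is used; only lane 2 can be T, hence lane 2 = T.
The 7 still-open variables together cover exactly {S, U, V, W, X, Y, Z} — 7 values for 7 variables — and W appears only in lane 6's list, so lane 6 = W.
Among the 6 still-open variables, S fits only lane 8 (and all 6 values in {S, U, V, X, Y, Z} must be used), so lane 8 = S.
Among the 5 still-open variables, X fits only lane 4 (and all 5 values in {U, V, X, Y, Z} must be used), so lane 4 = X.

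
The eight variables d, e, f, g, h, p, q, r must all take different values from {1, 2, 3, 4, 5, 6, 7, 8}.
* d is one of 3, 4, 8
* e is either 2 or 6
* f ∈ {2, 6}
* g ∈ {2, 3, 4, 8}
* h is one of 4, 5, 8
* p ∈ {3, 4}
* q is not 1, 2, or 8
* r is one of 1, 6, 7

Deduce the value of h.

The 8 variables draw from only 8 values {1, 2, 3, 4, 5, 6, 7, 8}, so each is used; only r can be 1, hence r = 1.
The 7 still-open variables draw from only 7 values {2, 3, 4, 5, 6, 7, 8}, so each is used; only q can be 7, hence q = 7.
Among the 6 still-open variables, 5 fits only h (and all 6 values in {2, 3, 4, 5, 6, 8} must be used), so h = 5.

5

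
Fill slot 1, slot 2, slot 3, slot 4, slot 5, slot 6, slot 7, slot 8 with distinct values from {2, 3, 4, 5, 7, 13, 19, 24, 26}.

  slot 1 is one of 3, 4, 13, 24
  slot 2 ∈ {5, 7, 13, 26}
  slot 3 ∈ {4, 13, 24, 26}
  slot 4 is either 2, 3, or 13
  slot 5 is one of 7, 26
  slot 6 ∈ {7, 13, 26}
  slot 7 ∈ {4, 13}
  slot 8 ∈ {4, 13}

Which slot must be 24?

The 8 variables together cover exactly {2, 3, 4, 5, 7, 13, 24, 26} — 8 values for 8 variables — and 2 appears only in slot 4's list, so slot 4 = 2.
Among the 7 still-open variables, 3 fits only slot 1 (and all 7 values in {3, 4, 5, 7, 13, 24, 26} must be used), so slot 1 = 3.
The 6 still-open variables draw from only 6 values {4, 5, 7, 13, 24, 26}, so each is used; only slot 2 can be 5, hence slot 2 = 5.
Among the 5 still-open variables, 24 fits only slot 3 (and all 5 values in {4, 7, 13, 24, 26} must be used), so slot 3 = 24.

slot 3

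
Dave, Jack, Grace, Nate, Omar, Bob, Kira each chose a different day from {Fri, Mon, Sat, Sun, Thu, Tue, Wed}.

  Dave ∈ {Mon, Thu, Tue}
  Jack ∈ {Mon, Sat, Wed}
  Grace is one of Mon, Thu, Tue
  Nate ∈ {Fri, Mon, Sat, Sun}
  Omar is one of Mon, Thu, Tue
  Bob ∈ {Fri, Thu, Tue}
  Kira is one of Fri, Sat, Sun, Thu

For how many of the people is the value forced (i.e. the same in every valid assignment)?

2

The 7 variables together cover exactly {Fri, Mon, Sat, Sun, Thu, Tue, Wed} — 7 values for 7 variables — and Wed appears only in Jack's list, so Jack = Wed.
The 3 variables Dave, Grace, Omar are confined to {Mon, Thu, Tue}, which locks those values in; drop them from Nate, Bob, Kira.
Bob has just one choice, so Bob = Fri. So Nate, Kira can't be Fri.
Determined: Jack=Wed, Bob=Fri. The other people each still have more than one consistent value. That makes 2.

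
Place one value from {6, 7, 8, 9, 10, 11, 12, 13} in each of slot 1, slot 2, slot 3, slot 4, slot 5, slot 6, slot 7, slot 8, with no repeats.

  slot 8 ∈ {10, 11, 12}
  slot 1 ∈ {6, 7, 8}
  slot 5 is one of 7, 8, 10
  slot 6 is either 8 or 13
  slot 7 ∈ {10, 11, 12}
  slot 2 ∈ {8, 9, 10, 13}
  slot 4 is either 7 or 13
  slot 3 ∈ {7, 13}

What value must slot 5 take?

10

The 8 variables together cover exactly {6, 7, 8, 9, 10, 11, 12, 13} — 8 values for 8 variables — and 6 appears only in slot 1's list, so slot 1 = 6.
The 7 still-open variables draw from only 7 values {7, 8, 9, 10, 11, 12, 13}, so each is used; only slot 2 can be 9, hence slot 2 = 9.
The 2 variables slot 3 and slot 4 are confined to {7, 13}, which locks those values in; drop them from slot 5, slot 6.
slot 6 has just one choice, so slot 6 = 8. Remove 8 from slot 5.
So slot 5 = 10.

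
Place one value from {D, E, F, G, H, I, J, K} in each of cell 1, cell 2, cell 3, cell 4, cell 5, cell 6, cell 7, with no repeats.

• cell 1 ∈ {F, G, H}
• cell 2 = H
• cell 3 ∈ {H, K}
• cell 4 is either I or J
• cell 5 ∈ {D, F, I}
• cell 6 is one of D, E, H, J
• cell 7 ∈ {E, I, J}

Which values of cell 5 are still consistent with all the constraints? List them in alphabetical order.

D, F, I

cell 2 has just one choice, so cell 2 = H. Eliminate H elsewhere: cell 1, cell 3, cell 6.
cell 3 must be K (only option left).
No further eliminations apply; cell 5 can still be any of D, F, I.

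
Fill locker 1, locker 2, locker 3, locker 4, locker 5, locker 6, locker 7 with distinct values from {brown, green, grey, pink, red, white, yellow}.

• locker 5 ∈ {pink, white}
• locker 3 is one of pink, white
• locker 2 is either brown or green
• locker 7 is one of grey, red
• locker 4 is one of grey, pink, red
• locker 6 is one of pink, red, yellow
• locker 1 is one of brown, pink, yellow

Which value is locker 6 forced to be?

yellow

The 7 variables draw from only 7 values {brown, green, grey, pink, red, white, yellow}, so each is used; only locker 2 can be green, hence locker 2 = green.
The 6 still-open variables together cover exactly {brown, grey, pink, red, white, yellow} — 6 values for 6 variables — and brown appears only in locker 1's list, so locker 1 = brown.
Among the 5 still-open variables, yellow fits only locker 6 (and all 5 values in {grey, pink, red, white, yellow} must be used), so locker 6 = yellow.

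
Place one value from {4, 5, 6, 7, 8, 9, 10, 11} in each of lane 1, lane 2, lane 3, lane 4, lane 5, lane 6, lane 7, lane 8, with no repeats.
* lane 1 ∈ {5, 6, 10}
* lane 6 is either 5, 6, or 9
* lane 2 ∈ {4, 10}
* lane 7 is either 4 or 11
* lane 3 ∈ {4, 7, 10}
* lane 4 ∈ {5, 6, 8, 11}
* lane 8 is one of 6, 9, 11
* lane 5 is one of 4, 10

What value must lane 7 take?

The 8 variables draw from only 8 values {4, 5, 6, 7, 8, 9, 10, 11}, so each is used; only lane 3 can be 7, hence lane 3 = 7.
The 7 still-open variables draw from only 7 values {4, 5, 6, 8, 9, 10, 11}, so each is used; only lane 4 can be 8, hence lane 4 = 8.
lane 2 and lane 5 between them cover only {4, 10} — a naked pair. Remove those values from lane 1, lane 7.
So lane 7 = 11.

11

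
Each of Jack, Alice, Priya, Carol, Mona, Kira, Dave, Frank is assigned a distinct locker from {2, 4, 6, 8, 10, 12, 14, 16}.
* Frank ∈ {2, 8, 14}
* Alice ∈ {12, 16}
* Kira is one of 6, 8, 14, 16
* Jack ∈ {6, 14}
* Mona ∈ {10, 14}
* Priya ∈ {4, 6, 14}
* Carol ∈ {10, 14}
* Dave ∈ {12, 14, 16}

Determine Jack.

The 8 variables together cover exactly {2, 4, 6, 8, 10, 12, 14, 16} — 8 values for 8 variables — and 2 appears only in Frank's list, so Frank = 2.
The 7 still-open variables together cover exactly {4, 6, 8, 10, 12, 14, 16} — 7 values for 7 variables — and 4 appears only in Priya's list, so Priya = 4.
The 6 still-open variables together cover exactly {6, 8, 10, 12, 14, 16} — 6 values for 6 variables — and 8 appears only in Kira's list, so Kira = 8.
The 5 still-open variables draw from only 5 values {6, 10, 12, 14, 16}, so each is used; only Jack can be 6, hence Jack = 6.

6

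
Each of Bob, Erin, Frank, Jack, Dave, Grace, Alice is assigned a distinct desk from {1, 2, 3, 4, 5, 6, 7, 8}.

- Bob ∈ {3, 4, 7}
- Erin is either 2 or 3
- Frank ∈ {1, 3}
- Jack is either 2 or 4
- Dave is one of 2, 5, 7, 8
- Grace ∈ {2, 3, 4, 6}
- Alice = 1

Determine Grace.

6

Alice's domain is down to {1}, so Alice = 1. Eliminate 1 elsewhere: Frank.
Frank has just one choice, so Frank = 3. Strike 3 from Bob, Erin, Grace.
That leaves Erin = 2. Remove 2 from Jack, Dave, Grace.
Jack has just one choice, so Jack = 4. So Bob, Grace can't be 4.
So Grace = 6.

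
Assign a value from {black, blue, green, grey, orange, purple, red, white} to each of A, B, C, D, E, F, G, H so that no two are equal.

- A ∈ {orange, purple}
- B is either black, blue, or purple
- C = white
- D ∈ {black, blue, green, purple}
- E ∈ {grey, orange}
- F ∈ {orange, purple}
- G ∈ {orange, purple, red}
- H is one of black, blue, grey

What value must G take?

C's domain is down to {white}, so C = white.
The 7 still-open variables draw from only 7 values {black, blue, green, grey, orange, purple, red}, so each is used; only D can be green, hence D = green.
The 6 still-open variables draw from only 6 values {black, blue, grey, orange, purple, red}, so each is used; only G can be red, hence G = red.

red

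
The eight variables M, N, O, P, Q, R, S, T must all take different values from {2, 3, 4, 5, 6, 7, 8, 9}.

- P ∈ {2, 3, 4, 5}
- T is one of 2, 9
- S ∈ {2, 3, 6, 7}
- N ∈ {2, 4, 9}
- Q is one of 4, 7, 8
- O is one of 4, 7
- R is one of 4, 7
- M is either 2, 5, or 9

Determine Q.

8

Among the 8 variables, 6 fits only S (and all 8 values in {2, 3, 4, 5, 6, 7, 8, 9} must be used), so S = 6.
The 7 still-open variables draw from only 7 values {2, 3, 4, 5, 7, 8, 9}, so each is used; only P can be 3, hence P = 3.
Among the 6 still-open variables, 5 fits only M (and all 6 values in {2, 4, 5, 7, 8, 9} must be used), so M = 5.
Among the 5 still-open variables, 8 fits only Q (and all 5 values in {2, 4, 7, 8, 9} must be used), so Q = 8.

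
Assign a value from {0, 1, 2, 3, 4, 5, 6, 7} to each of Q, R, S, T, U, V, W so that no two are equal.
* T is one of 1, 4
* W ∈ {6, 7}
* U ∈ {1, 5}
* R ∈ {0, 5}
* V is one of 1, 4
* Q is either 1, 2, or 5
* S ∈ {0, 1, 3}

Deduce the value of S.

T and V between them cover only {1, 4} — a naked pair. Remove those values from Q, S, U.
U must be 5 (only option left). Remove 5 from Q, R.
Q's domain is down to {2}, so Q = 2.
R has just one choice, so R = 0. Strike 0 from S.
So S = 3.

3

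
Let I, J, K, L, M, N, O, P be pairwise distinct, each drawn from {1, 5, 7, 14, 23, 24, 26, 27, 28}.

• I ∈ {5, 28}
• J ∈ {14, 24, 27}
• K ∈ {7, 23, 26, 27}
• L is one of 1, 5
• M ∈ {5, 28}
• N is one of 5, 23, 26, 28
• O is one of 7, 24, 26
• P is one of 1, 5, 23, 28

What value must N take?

The 2 variables I and M are confined to {5, 28}, which locks those values in; drop them from L, N, P.
L has just one choice, so L = 1. Strike 1 from P.
That leaves P = 23. Strike 23 from K, N.
So N = 26.

26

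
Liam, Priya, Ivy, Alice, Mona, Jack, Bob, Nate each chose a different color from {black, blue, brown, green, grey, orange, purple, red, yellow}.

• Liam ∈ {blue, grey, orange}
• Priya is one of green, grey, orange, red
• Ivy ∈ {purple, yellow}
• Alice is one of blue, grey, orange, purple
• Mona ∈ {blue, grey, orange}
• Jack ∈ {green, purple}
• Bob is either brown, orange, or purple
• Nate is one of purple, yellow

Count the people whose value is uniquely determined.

3

Among the 8 variables, brown fits only Bob (and all 8 values in {blue, brown, green, grey, orange, purple, red, yellow} must be used), so Bob = brown.
The 7 still-open variables draw from only 7 values {blue, green, grey, orange, purple, red, yellow}, so each is used; only Priya can be red, hence Priya = red.
Among the 6 still-open variables, green fits only Jack (and all 6 values in {blue, green, grey, orange, purple, yellow} must be used), so Jack = green.
Ivy and Nate between them cover only {purple, yellow} — a naked pair. Remove those values from Alice.
Determined: Priya=red, Jack=green, Bob=brown. The other people each still have more than one consistent value. That makes 3.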